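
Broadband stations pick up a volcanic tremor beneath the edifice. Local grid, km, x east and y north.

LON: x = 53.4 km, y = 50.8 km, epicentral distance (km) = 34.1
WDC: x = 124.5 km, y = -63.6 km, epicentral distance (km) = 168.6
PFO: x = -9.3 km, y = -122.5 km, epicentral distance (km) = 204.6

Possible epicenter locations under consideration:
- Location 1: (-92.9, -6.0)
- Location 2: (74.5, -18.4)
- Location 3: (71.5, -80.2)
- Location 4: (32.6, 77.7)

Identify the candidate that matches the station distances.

For each candidate, compare |candidate − station| to the reported distance:
Location 1: residuals LON 122.8, WDC 56.3, PFO 61.2 → max 122.8 km
Location 2: residuals LON 38.2, WDC 101.2, PFO 71.0 → max 101.2 km
Location 3: residuals LON 98.1, WDC 113.1, PFO 113.4 → max 113.4 km
Location 4: residuals LON 0.1, WDC 0.0, PFO 0.1 → max 0.1 km
Only Location 4 has all residuals ≈ 0.

Location 4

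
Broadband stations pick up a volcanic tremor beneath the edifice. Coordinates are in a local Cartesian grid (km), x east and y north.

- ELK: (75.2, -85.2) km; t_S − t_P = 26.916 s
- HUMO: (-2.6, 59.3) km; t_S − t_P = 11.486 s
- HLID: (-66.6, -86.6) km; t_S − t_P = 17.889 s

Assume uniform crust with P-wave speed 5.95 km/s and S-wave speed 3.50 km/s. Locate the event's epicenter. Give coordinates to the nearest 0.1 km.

(-100.2, 61.7)

Distance from S−P lag: d = Δt · v_P v_S / (v_P − v_S) = Δt · (5.95·3.50)/(5.95−3.50) ≈ 8.5000·Δt.
So d_ELK = 228.79, d_HUMO = 97.63, d_HLID = 152.06 km.
Circle about each station: (x − 75.2)² + (y + 85.2)² = 228.79²; (x + 2.6)² + (y − 59.3)² = 97.63²; (x + 66.6)² + (y + 86.6)² = 152.06².
Subtracting the ELK equation from the HUMO and HLID equations removes the quadratic terms:
-155.6 x + 289.0 y = 33422.42
-283.6 x − 2.8 y = 28243.66
Solving the 2×2 system: x ≈ -100.2, y ≈ 61.7 km.
Check against ELK (with the unrounded x, y): √((x − 75.2)²+(y + 85.2)²) = 228.79 ≈ 228.79 km. ✓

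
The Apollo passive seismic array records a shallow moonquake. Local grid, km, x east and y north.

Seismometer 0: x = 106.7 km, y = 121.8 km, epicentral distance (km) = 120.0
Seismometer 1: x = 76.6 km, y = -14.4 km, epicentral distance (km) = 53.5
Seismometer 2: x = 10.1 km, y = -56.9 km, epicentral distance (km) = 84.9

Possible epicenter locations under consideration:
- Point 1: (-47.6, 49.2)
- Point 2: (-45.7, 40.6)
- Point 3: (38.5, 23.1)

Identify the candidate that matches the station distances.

Point 3

For each candidate, compare |candidate − station| to the reported distance:
Point 1: residuals Seismometer 0 50.5, Seismometer 1 86.0, Seismometer 2 35.9 → max 86.0 km
Point 2: residuals Seismometer 0 52.7, Seismometer 1 80.6, Seismometer 2 27.4 → max 80.6 km
Point 3: residuals Seismometer 0 0.0, Seismometer 1 0.0, Seismometer 2 0.0 → max 0.0 km
Only Point 3 has all residuals ≈ 0.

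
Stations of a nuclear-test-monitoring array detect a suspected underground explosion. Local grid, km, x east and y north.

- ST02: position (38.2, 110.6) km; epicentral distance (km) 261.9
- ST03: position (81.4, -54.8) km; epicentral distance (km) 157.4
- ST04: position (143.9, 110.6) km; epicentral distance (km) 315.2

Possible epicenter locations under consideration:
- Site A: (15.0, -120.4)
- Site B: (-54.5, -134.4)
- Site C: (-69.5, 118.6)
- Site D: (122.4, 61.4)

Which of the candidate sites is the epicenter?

Site B

For each candidate, compare |candidate − station| to the reported distance:
Site A: residuals ST02 29.7, ST03 64.1, ST04 50.7 → max 64.1 km
Site B: residuals ST02 0.1, ST03 0.1, ST04 0.1 → max 0.1 km
Site C: residuals ST02 153.9, ST03 72.5, ST04 101.7 → max 153.9 km
Site D: residuals ST02 164.4, ST03 34.2, ST04 261.5 → max 261.5 km
Only Site B has all residuals ≈ 0.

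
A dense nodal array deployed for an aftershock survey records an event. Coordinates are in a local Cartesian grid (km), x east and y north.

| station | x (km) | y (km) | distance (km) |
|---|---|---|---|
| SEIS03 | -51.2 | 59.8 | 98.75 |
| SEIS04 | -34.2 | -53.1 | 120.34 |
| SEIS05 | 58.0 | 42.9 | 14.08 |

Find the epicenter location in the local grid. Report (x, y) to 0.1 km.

Circle about each station: (x + 51.2)² + (y − 59.8)² = 98.75²; (x + 34.2)² + (y + 53.1)² = 120.34²; (x − 58.0)² + (y − 42.9)² = 14.08².
Subtracting pairs of circle equations eliminates x²+y² and gives linear equations (the radical axes):
34.0 x − 225.8 y = -6938.38
218.4 x − 33.8 y = 8560.25
Solving the 2×2 system: x ≈ 45.0, y ≈ 37.5 km.

x ≈ 45.0 km, y ≈ 37.5 km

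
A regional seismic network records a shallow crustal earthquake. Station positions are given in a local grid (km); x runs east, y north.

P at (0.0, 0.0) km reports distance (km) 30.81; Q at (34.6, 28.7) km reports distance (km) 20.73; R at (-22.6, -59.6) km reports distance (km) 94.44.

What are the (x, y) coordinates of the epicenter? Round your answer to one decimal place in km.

x ≈ 13.9 km, y ≈ 27.5 km

Circle about each station: x² + y² = 30.81²; (x − 34.6)² + (y − 28.7)² = 20.73²; (x + 22.6)² + (y + 59.6)² = 94.44².
Subtracting the P equation from the Q and R equations removes the quadratic terms:
69.2 x + 57.4 y = 2540.37
-45.2 x − 119.2 y = -3906.74
Solving the 2×2 system: x ≈ 13.9, y ≈ 27.5 km.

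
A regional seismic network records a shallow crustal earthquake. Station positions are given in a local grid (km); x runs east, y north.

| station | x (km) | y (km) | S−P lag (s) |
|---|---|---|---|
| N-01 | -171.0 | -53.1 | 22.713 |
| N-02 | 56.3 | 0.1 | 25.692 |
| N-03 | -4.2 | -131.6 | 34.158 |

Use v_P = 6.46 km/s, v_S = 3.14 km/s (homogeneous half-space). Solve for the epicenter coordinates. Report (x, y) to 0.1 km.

x ≈ -89.2 km, y ≈ 59.0 km

Distance from S−P lag: d = Δt · v_P v_S / (v_P − v_S) = Δt · (6.46·3.14)/(6.46−3.14) ≈ 6.1098·Δt.
So d_N-01 = 138.77, d_N-02 = 156.97, d_N-03 = 208.70 km.
Circle about each station: (x + 171.0)² + (y + 53.1)² = 138.77²; (x − 56.3)² + (y − 0.1)² = 156.97²; (x + 4.2)² + (y + 131.6)² = 208.70².
Subtracting pairs of circle equations eliminates x²+y² and gives linear equations (the radical axes):
454.6 x + 106.4 y = -34273.38
333.6 x − 157.0 y = -39022.99
Solving the 2×2 system: x ≈ -89.2, y ≈ 59.0 km.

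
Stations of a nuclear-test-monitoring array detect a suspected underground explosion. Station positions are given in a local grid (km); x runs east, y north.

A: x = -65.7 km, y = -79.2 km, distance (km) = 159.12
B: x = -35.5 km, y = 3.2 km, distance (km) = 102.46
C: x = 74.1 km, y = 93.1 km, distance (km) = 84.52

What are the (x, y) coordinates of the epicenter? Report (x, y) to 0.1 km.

Circle about each station: (x + 65.7)² + (y + 79.2)² = 159.12²; (x + 35.5)² + (y − 3.2)² = 102.46²; (x − 74.1)² + (y − 93.1)² = 84.52².
Subtracting pairs of circle equations eliminates x²+y² and gives linear equations (the radical axes):
60.4 x + 164.8 y = 5502.48
279.6 x + 344.6 y = 21744.83
Solving the 2×2 system: x ≈ 66.8, y ≈ 8.9 km.

66.8 km east, 8.9 km north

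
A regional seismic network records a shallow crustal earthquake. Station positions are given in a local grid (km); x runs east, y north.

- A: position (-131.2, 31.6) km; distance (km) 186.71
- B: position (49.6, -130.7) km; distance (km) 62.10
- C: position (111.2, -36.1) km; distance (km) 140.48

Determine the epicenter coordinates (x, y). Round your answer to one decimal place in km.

Circle about each station: (x + 131.2)² + (y − 31.6)² = 186.71²; (x − 49.6)² + (y + 130.7)² = 62.10²; (x − 111.2)² + (y + 36.1)² = 140.48².
Subtracting pairs of circle equations eliminates x²+y² and gives linear equations (the radical axes):
361.6 x − 324.6 y = 32334.86
484.8 x − 135.4 y = 10582.64
Solving the 2×2 system: x ≈ -8.7, y ≈ -109.3 km.
Check against A (with the unrounded x, y): √((x + 131.2)²+(y − 31.6)²) = 186.71 ≈ 186.71 km. ✓

(-8.7, -109.3)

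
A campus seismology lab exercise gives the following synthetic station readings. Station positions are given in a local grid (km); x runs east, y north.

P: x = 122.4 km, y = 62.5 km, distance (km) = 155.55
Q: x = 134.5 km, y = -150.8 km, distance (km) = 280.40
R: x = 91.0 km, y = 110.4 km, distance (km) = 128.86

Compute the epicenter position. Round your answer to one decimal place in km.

-32.7 km east, 74.3 km north

Circle about each station: (x − 122.4)² + (y − 62.5)² = 155.55²; (x − 134.5)² + (y + 150.8)² = 280.40²; (x − 91.0)² + (y − 110.4)² = 128.86².
Subtracting the P equation from the Q and R equations removes the quadratic terms:
24.2 x − 426.6 y = -32485.48
-62.8 x + 95.8 y = 9172.05
Solving the 2×2 system: x ≈ -32.7, y ≈ 74.3 km.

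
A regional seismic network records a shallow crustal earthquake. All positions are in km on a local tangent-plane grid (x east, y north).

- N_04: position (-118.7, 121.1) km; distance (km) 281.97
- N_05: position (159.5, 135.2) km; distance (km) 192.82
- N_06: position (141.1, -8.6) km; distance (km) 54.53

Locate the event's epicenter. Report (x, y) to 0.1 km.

(105.5, -49.9)

Circle about each station: (x + 118.7)² + (y − 121.1)² = 281.97²; (x − 159.5)² + (y − 135.2)² = 192.82²; (x − 141.1)² + (y + 8.6)² = 54.53².
Subtracting the N_04 equation from the N_05 and N_06 equations removes the quadratic terms:
556.4 x + 28.2 y = 57291.92
519.6 x − 259.4 y = 67761.83
Solving the 2×2 system: x ≈ 105.5, y ≈ -49.9 km.
Check against N_04 (with the unrounded x, y): √((x + 118.7)²+(y − 121.1)²) = 281.97 ≈ 281.97 km. ✓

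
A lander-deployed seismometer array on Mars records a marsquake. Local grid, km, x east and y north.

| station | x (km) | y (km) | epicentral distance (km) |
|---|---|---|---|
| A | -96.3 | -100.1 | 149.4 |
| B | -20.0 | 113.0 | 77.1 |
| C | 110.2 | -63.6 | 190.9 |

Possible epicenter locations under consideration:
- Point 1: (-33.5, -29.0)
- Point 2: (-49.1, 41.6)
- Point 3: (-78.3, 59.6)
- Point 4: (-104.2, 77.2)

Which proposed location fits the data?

For each candidate, compare |candidate − station| to the reported distance:
Point 1: residuals A 54.5, B 65.5, C 43.1 → max 65.5 km
Point 2: residuals A 0.0, B 0.0, C 0.0 → max 0.0 km
Point 3: residuals A 11.3, B 2.0, C 34.3 → max 34.3 km
Point 4: residuals A 28.1, B 14.4, C 65.6 → max 65.6 km
Only Point 2 has all residuals ≈ 0.

Point 2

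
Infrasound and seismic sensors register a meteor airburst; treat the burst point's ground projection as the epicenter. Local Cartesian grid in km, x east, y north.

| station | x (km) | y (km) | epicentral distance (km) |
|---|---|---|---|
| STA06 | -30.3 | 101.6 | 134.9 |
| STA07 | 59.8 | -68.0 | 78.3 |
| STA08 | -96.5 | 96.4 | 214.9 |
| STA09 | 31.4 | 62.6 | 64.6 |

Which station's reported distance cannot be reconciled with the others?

Solve using three stations at a time. Using STA06, STA07, STA09 (subtract circle equations pairwise → linear system) gives (x, y) ≈ (68.5, 9.8).
Distances from that point to each station vs reported:
  STA06: calculated 134.9 vs reported 134.9 → residual 0.0 km
  STA07: calculated 78.3 vs reported 78.3 → residual 0.0 km
  STA08: calculated 186.3 vs reported 214.9 → residual 28.6 km
  STA09: calculated 64.5 vs reported 64.6 → residual 0.1 km
STA06, STA07, STA09 are mutually consistent (residuals ≈ 0); STA08 is off by 28.6 km.

STA08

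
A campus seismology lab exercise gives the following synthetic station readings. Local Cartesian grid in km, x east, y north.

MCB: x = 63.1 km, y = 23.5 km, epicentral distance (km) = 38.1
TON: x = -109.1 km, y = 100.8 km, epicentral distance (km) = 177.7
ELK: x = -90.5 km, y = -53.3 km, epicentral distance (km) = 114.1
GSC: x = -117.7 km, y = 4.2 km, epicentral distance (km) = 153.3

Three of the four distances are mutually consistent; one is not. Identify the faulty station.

Solve using three stations at a time. Using MCB, TON, GSC (subtract circle equations pairwise → linear system) gives (x, y) ≈ (35.4, -2.6).
Distances from that point to each station vs reported:
  MCB: calculated 38.0 vs reported 38.1 → residual 0.1 km
  TON: calculated 177.7 vs reported 177.7 → residual 0.0 km
  ELK: calculated 135.8 vs reported 114.1 → residual 21.7 km
  GSC: calculated 153.3 vs reported 153.3 → residual 0.0 km
MCB, TON, GSC are mutually consistent (residuals ≈ 0); ELK is off by 21.7 km.

ELK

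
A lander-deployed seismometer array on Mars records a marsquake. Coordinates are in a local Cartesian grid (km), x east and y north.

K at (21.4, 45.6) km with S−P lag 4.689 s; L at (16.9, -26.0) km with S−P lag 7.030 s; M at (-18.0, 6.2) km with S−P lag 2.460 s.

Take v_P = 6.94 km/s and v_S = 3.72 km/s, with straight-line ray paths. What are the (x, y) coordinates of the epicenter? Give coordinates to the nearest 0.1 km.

(-9.3, 23.9)

Distance from S−P lag: d = Δt · v_P v_S / (v_P − v_S) = Δt · (6.94·3.72)/(6.94−3.72) ≈ 8.0176·Δt.
So d_K = 37.59, d_L = 56.36, d_M = 19.72 km.
Circle about each station: (x − 21.4)² + (y − 45.6)² = 37.59²; (x − 16.9)² + (y + 26.0)² = 56.36²; (x + 18.0)² + (y − 6.2)² = 19.72².
Subtracting pairs of circle equations eliminates x²+y² and gives linear equations (the radical axes):
-9.0 x − 143.2 y = -3339.15
-78.8 x − 78.8 y = -1150.75
Solving the 2×2 system: x ≈ -9.3, y ≈ 23.9 km.
Check against K (with the unrounded x, y): √((x − 21.4)²+(y − 45.6)²) = 37.59 ≈ 37.59 km. ✓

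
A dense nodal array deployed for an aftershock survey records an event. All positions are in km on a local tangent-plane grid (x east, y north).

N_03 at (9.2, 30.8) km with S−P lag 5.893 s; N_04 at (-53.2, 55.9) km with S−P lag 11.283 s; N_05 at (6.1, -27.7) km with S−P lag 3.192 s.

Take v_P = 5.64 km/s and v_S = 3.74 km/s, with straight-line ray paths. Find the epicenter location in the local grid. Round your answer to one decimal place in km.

41.5 km east, -26.1 km north

Distance from S−P lag: d = Δt · v_P v_S / (v_P − v_S) = Δt · (5.64·3.74)/(5.64−3.74) ≈ 11.1019·Δt.
So d_N_03 = 65.42, d_N_04 = 125.26, d_N_05 = 35.44 km.
Circle about each station: (x − 9.2)² + (y − 30.8)² = 65.42²; (x + 53.2)² + (y − 55.9)² = 125.26²; (x − 6.1)² + (y + 27.7)² = 35.44².
Subtracting the N_03 equation from the N_04 and N_05 equations removes the quadratic terms:
-124.8 x + 50.2 y = -6488.52
-6.2 x − 117.0 y = 2795.00
Solving the 2×2 system: x ≈ 41.5, y ≈ -26.1 km.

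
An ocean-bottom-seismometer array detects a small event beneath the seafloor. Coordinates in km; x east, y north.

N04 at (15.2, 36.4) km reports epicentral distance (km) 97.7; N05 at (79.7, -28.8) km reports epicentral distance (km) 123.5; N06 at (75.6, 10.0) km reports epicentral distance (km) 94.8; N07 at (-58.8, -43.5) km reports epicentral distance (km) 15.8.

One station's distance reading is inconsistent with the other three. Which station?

Solve using three stations at a time. Using N04, N05, N07 (subtract circle equations pairwise → linear system) gives (x, y) ≈ (-43.1, -42.0).
Distances from that point to each station vs reported:
  N04: calculated 97.7 vs reported 97.7 → residual 0.0 km
  N05: calculated 123.5 vs reported 123.5 → residual 0.0 km
  N06: calculated 129.6 vs reported 94.8 → residual 34.8 km
  N07: calculated 15.8 vs reported 15.8 → residual 0.0 km
N04, N05, N07 are mutually consistent (residuals ≈ 0); N06 is off by 34.8 km.

N06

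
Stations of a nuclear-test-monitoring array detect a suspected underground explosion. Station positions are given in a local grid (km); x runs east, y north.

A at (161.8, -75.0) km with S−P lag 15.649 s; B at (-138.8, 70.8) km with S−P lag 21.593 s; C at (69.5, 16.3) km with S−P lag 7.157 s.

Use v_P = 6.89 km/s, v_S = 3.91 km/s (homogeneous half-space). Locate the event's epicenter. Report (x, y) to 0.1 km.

x ≈ 26.9 km, y ≈ -32.4 km

Distance from S−P lag: d = Δt · v_P v_S / (v_P − v_S) = Δt · (6.89·3.91)/(6.89−3.91) ≈ 9.0402·Δt.
So d_A = 141.47, d_B = 195.21, d_C = 64.70 km.
Circle about each station: (x − 161.8)² + (y + 75.0)² = 141.47²; (x + 138.8)² + (y − 70.8)² = 195.21²; (x − 69.5)² + (y − 16.3)² = 64.70².
Subtracting pairs of circle equations eliminates x²+y² and gives linear equations (the radical axes):
-601.2 x + 291.6 y = -25619.34
-184.6 x + 182.6 y = -10880.63
Solving the 2×2 system: x ≈ 26.9, y ≈ -32.4 km.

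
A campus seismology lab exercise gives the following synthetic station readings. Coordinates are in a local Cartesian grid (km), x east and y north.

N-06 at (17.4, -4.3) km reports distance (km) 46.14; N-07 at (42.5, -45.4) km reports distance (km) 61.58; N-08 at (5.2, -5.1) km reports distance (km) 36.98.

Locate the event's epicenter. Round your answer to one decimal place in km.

Circle about each station: (x − 17.4)² + (y + 4.3)² = 46.14²; (x − 42.5)² + (y + 45.4)² = 61.58²; (x − 5.2)² + (y + 5.1)² = 36.98².
Subtracting the N-06 equation from the N-07 and N-08 equations removes the quadratic terms:
50.2 x − 82.2 y = 1882.96
-24.4 x − 1.6 y = 493.18
Solving the 2×2 system: x ≈ -18.0, y ≈ -33.9 km.

x ≈ -18.0 km, y ≈ -33.9 km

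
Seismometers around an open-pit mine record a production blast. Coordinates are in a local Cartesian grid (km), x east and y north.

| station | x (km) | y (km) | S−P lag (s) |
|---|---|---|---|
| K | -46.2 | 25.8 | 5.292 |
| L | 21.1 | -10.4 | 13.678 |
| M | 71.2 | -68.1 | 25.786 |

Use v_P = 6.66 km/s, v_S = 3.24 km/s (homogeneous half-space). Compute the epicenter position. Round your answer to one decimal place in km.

(-33.3, 56.6)

Distance from S−P lag: d = Δt · v_P v_S / (v_P − v_S) = Δt · (6.66·3.24)/(6.66−3.24) ≈ 6.3095·Δt.
So d_K = 33.39, d_L = 86.30, d_M = 162.70 km.
Circle about each station: (x + 46.2)² + (y − 25.8)² = 33.39²; (x − 21.1)² + (y + 10.4)² = 86.30²; (x − 71.2)² + (y + 68.1)² = 162.70².
Subtracting pairs of circle equations eliminates x²+y² and gives linear equations (the radical axes):
134.6 x − 72.4 y = -8579.51
234.8 x − 187.8 y = -18449.43
Solving the 2×2 system: x ≈ -33.3, y ≈ 56.6 km.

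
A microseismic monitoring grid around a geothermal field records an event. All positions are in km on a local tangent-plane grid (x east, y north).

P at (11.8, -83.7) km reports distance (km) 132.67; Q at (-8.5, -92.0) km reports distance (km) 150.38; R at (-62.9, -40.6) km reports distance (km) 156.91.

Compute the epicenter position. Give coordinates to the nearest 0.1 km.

x ≈ 76.0 km, y ≈ 32.4 km

Circle about each station: (x − 11.8)² + (y + 83.7)² = 132.67²; (x + 8.5)² + (y + 92.0)² = 150.38²; (x + 62.9)² + (y + 40.6)² = 156.91².
Subtracting pairs of circle equations eliminates x²+y² and gives linear equations (the radical axes):
-40.6 x − 16.6 y = -3621.50
-149.4 x + 86.2 y = -8559.58
Solving the 2×2 system: x ≈ 76.0, y ≈ 32.4 km.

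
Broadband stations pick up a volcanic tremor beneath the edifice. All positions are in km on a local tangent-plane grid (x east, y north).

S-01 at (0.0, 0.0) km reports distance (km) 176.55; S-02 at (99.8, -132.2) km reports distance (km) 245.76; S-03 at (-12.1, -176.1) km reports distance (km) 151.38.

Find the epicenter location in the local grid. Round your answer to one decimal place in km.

-144.1 km east, -102.0 km north

Circle about each station: x² + y² = 176.55²; (x − 99.8)² + (y + 132.2)² = 245.76²; (x + 12.1)² + (y + 176.1)² = 151.38².
Subtracting the S-01 equation from the S-02 and S-03 equations removes the quadratic terms:
199.6 x − 264.4 y = -1791.20
-24.2 x − 352.2 y = 39411.62
Solving the 2×2 system: x ≈ -144.1, y ≈ -102.0 km.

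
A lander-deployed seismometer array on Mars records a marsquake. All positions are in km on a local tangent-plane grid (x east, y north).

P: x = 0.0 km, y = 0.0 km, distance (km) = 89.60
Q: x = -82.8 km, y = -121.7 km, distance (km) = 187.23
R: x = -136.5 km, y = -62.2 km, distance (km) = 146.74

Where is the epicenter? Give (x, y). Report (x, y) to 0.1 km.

x ≈ -62.3 km, y ≈ 64.4 km

Circle about each station: x² + y² = 89.60²; (x + 82.8)² + (y + 121.7)² = 187.23²; (x + 136.5)² + (y + 62.2)² = 146.74².
Subtracting the P equation from the Q and R equations removes the quadratic terms:
-165.6 x − 243.4 y = -5360.18
-273.0 x − 124.4 y = 8996.62
Solving the 2×2 system: x ≈ -62.3, y ≈ 64.4 km.
Check against P (with the unrounded x, y): √(x²+y²) = 89.62 ≈ 89.60 km. ✓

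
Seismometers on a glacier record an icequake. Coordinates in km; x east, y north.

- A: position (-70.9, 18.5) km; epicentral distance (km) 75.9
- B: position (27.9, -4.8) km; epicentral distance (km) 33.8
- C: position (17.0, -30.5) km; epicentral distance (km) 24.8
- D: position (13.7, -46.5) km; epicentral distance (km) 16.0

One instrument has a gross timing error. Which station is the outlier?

D

Solve using three stations at a time. Using A, B, C (subtract circle equations pairwise → linear system) gives (x, y) ≈ (-3.7, -16.8).
Distances from that point to each station vs reported:
  A: calculated 75.9 vs reported 75.9 → residual 0.0 km
  B: calculated 33.8 vs reported 33.8 → residual 0.0 km
  C: calculated 24.8 vs reported 24.8 → residual 0.0 km
  D: calculated 34.4 vs reported 16.0 → residual 18.4 km
A, B, C are mutually consistent (residuals ≈ 0); D is off by 18.4 km.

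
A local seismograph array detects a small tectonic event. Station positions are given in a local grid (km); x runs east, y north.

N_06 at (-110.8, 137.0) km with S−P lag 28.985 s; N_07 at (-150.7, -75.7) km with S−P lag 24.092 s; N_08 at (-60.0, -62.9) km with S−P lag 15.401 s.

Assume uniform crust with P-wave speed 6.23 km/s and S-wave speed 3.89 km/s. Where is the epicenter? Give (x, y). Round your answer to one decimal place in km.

Distance from S−P lag: d = Δt · v_P v_S / (v_P − v_S) = Δt · (6.23·3.89)/(6.23−3.89) ≈ 10.3567·Δt.
So d_N_06 = 300.19, d_N_07 = 249.51, d_N_08 = 159.50 km.
Circle about each station: (x + 110.8)² + (y − 137.0)² = 300.19²; (x + 150.7)² + (y + 75.7)² = 249.51²; (x + 60.0)² + (y + 62.9)² = 159.50².
Subtracting the N_06 equation from the N_07 and N_08 equations removes the quadratic terms:
-79.8 x − 425.4 y = 25254.14
101.6 x − 399.8 y = 41184.56
Solving the 2×2 system: x ≈ 98.8, y ≈ -77.9 km.
Check against N_06 (with the unrounded x, y): √((x + 110.8)²+(y − 137.0)²) = 300.20 ≈ 300.19 km. ✓

(98.8, -77.9)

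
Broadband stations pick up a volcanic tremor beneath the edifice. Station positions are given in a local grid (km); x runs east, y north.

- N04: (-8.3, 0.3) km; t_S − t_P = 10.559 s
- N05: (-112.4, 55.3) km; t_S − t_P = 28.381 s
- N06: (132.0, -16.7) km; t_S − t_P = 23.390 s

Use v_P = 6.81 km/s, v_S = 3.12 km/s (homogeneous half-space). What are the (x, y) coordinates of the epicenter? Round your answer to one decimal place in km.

Distance from S−P lag: d = Δt · v_P v_S / (v_P − v_S) = Δt · (6.81·3.12)/(6.81−3.12) ≈ 5.7580·Δt.
So d_N04 = 60.80, d_N05 = 163.42, d_N06 = 134.68 km.
Circle about each station: (x + 8.3)² + (y − 0.3)² = 60.80²; (x + 112.4)² + (y − 55.3)² = 163.42²; (x − 132.0)² + (y + 16.7)² = 134.68².
Subtracting pairs of circle equations eliminates x²+y² and gives linear equations (the radical axes):
-208.2 x + 110.0 y = -7386.59
280.6 x − 34.0 y = 3191.85
Solving the 2×2 system: x ≈ 4.2, y ≈ -59.2 km.

(4.2, -59.2)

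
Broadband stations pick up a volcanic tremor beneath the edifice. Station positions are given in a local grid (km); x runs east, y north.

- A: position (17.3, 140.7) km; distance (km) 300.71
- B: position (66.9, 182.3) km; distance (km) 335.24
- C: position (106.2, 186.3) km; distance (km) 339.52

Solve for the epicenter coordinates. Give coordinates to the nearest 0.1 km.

Circle about each station: (x − 17.3)² + (y − 140.7)² = 300.71²; (x − 66.9)² + (y − 182.3)² = 335.24²; (x − 106.2)² + (y − 186.3)² = 339.52².
Subtracting the A equation from the B and C equations removes the quadratic terms:
99.2 x + 83.2 y = -4346.23
177.8 x + 91.2 y = 1043.02
Solving the 2×2 system: x ≈ 84.1, y ≈ -152.5 km.

(84.1, -152.5)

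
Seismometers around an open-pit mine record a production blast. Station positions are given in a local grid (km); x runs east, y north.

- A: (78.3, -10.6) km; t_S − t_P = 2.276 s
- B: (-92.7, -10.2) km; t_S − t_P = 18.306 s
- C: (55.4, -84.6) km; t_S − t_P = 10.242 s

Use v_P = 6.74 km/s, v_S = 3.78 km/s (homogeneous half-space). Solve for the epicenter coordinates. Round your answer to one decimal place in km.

64.3 km east, 3.1 km north

Distance from S−P lag: d = Δt · v_P v_S / (v_P − v_S) = Δt · (6.74·3.78)/(6.74−3.78) ≈ 8.6072·Δt.
So d_A = 19.59, d_B = 157.56, d_C = 88.15 km.
Circle about each station: (x − 78.3)² + (y + 10.6)² = 19.59²; (x + 92.7)² + (y + 10.2)² = 157.56²; (x − 55.4)² + (y + 84.6)² = 88.15².
Subtracting pairs of circle equations eliminates x²+y² and gives linear equations (the radical axes):
-342.0 x + 0.8 y = -21987.31
-45.8 x − 148.0 y = -3403.58
Solving the 2×2 system: x ≈ 64.3, y ≈ 3.1 km.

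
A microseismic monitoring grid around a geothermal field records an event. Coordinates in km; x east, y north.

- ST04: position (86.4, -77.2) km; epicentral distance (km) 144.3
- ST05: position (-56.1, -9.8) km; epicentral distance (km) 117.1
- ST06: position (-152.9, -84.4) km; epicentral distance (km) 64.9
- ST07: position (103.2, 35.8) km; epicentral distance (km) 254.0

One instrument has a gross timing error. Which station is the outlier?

Solve using three stations at a time. Using ST05, ST06, ST07 (subtract circle equations pairwise → linear system) gives (x, y) ≈ (-98.1, -119.1).
Distances from that point to each station vs reported:
  ST04: calculated 189.2 vs reported 144.3 → residual 44.9 km
  ST05: calculated 117.1 vs reported 117.1 → residual 0.0 km
  ST06: calculated 64.9 vs reported 64.9 → residual 0.0 km
  ST07: calculated 254.0 vs reported 254.0 → residual 0.0 km
ST05, ST06, ST07 are mutually consistent (residuals ≈ 0); ST04 is off by 44.9 km.

ST04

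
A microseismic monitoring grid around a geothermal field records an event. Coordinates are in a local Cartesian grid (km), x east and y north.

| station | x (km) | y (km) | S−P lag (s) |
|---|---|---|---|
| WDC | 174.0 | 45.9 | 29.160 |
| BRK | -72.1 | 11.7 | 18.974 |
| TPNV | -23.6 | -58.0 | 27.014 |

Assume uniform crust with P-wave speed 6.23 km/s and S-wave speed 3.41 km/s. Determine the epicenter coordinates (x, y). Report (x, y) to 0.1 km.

Distance from S−P lag: d = Δt · v_P v_S / (v_P − v_S) = Δt · (6.23·3.41)/(6.23−3.41) ≈ 7.5334·Δt.
So d_WDC = 219.68, d_BRK = 142.94, d_TPNV = 203.51 km.
Circle about each station: (x − 174.0)² + (y − 45.9)² = 219.68²; (x + 72.1)² + (y − 11.7)² = 142.94²; (x + 23.6)² + (y + 58.0)² = 203.51².
Subtracting pairs of circle equations eliminates x²+y² and gives linear equations (the radical axes):
-492.2 x − 68.4 y = 779.95
-395.2 x − 207.8 y = -21618.87
Solving the 2×2 system: x ≈ -21.8, y ≈ 145.5 km.

x ≈ -21.8 km, y ≈ 145.5 km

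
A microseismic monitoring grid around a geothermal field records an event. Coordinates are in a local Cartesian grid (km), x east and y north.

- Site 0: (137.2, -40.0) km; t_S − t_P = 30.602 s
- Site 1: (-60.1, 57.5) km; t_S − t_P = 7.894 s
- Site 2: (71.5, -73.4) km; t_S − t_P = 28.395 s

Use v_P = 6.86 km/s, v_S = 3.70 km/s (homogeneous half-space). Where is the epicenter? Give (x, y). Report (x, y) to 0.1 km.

(-49.4, 120.0)

Distance from S−P lag: d = Δt · v_P v_S / (v_P − v_S) = Δt · (6.86·3.70)/(6.86−3.70) ≈ 8.0323·Δt.
So d_Site 0 = 245.80, d_Site 1 = 63.41, d_Site 2 = 228.08 km.
Circle about each station: (x − 137.2)² + (y + 40.0)² = 245.80²; (x + 60.1)² + (y − 57.5)² = 63.41²; (x − 71.5)² + (y + 73.4)² = 228.08².
Subtracting pairs of circle equations eliminates x²+y² and gives linear equations (the radical axes):
-394.6 x + 195.0 y = 42891.23
-131.4 x − 66.8 y = -1526.88
Solving the 2×2 system: x ≈ -49.4, y ≈ 120.0 km.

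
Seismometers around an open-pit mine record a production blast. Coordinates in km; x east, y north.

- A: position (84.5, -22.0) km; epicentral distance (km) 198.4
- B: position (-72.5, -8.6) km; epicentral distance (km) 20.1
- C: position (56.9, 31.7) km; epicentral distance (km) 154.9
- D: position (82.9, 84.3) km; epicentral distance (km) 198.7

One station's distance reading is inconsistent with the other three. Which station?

A

Solve using three stations at a time. Using B, C, D (subtract circle equations pairwise → linear system) gives (x, y) ≈ (-92.6, -8.9).
Distances from that point to each station vs reported:
  A: calculated 177.6 vs reported 198.4 → residual 20.8 km
  B: calculated 20.1 vs reported 20.1 → residual 0.0 km
  C: calculated 154.9 vs reported 154.9 → residual 0.0 km
  D: calculated 198.7 vs reported 198.7 → residual 0.0 km
B, C, D are mutually consistent (residuals ≈ 0); A is off by 20.8 km.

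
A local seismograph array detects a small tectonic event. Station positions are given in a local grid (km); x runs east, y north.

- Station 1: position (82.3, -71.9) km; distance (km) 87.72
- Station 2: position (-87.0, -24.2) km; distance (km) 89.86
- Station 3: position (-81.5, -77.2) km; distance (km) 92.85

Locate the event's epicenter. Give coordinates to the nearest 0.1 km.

Circle about each station: (x − 82.3)² + (y + 71.9)² = 87.72²; (x + 87.0)² + (y + 24.2)² = 89.86²; (x + 81.5)² + (y + 77.2)² = 92.85².
Subtracting the Station 1 equation from the Station 2 and Station 3 equations removes the quadratic terms:
-338.6 x + 95.4 y = -4168.28
-327.6 x − 10.6 y = -267.13
Solving the 2×2 system: x ≈ 2.0, y ≈ -36.6 km.

(2.0, -36.6)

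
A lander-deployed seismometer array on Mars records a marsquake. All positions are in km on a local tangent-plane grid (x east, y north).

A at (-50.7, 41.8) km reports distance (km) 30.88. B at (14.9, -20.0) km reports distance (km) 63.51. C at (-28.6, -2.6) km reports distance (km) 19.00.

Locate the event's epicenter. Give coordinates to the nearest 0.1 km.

Circle about each station: (x + 50.7)² + (y − 41.8)² = 30.88²; (x − 14.9)² + (y + 20.0)² = 63.51²; (x + 28.6)² + (y + 2.6)² = 19.00².
Subtracting the A equation from the B and C equations removes the quadratic terms:
131.2 x − 123.6 y = -6775.67
44.2 x − 88.8 y = -2900.44
Solving the 2×2 system: x ≈ -39.3, y ≈ 13.1 km.

-39.3 km east, 13.1 km north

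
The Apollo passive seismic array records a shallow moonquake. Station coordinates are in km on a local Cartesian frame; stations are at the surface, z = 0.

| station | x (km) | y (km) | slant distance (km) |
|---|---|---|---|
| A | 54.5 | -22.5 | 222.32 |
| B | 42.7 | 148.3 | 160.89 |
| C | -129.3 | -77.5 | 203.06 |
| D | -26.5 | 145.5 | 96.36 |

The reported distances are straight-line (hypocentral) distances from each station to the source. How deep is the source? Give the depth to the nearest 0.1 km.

Each station gives a sphere (x−x_i)² + (y−y_i)² + z² = d_i² (stations at z=0).
Subtracting the A sphere from B and C: z² cancels, leaving linear equations in x and y:
-23.6 x + 341.6 y = 43880.27
-367.6 x − 110.0 y = 27441.06
Solving: x ≈ -110.797, y ≈ 120.801 km (keep extra digits for the depth step; rounded: -110.8, 120.8).
Then from the A sphere: z² = 222.32² − (x − 54.5)² − (y + 22.5)² with x = -110.797, y = 120.801, so z ≈ 39.597 ≈ 39.6 km.
Check against D (with the unrounded solution): distance 96.35 ≈ 96.36 km. ✓

z ≈ 39.6 km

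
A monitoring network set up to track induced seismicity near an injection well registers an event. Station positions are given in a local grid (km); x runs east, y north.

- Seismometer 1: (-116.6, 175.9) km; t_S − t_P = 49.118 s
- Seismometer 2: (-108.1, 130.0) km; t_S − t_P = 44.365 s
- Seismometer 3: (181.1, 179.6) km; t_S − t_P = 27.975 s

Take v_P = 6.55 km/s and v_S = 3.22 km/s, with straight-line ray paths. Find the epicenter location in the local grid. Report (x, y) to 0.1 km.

144.2 km east, 6.3 km north

Distance from S−P lag: d = Δt · v_P v_S / (v_P − v_S) = Δt · (6.55·3.22)/(6.55−3.22) ≈ 6.3336·Δt.
So d_Seismometer 1 = 311.10, d_Seismometer 2 = 280.99, d_Seismometer 3 = 177.18 km.
Circle about each station: (x + 116.6)² + (y − 175.9)² = 311.10²; (x + 108.1)² + (y − 130.0)² = 280.99²; (x − 181.1)² + (y − 179.6)² = 177.18².
Subtracting the Seismometer 1 equation from the Seismometer 2 and Seismometer 3 equations removes the quadratic terms:
17.0 x − 91.8 y = 1877.07
595.4 x + 7.4 y = 85907.46
Solving the 2×2 system: x ≈ 144.2, y ≈ 6.3 km.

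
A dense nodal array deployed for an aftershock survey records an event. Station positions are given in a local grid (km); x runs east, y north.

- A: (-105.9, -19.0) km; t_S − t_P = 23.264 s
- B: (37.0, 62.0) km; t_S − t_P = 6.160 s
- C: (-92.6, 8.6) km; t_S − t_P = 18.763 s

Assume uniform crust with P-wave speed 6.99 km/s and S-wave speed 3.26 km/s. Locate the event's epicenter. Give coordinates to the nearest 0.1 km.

Distance from S−P lag: d = Δt · v_P v_S / (v_P − v_S) = Δt · (6.99·3.26)/(6.99−3.26) ≈ 6.1092·Δt.
So d_A = 142.12, d_B = 37.63, d_C = 114.63 km.
Circle about each station: (x + 105.9)² + (y + 19.0)² = 142.12²; (x − 37.0)² + (y − 62.0)² = 37.63²; (x + 92.6)² + (y − 8.6)² = 114.63².
Subtracting pairs of circle equations eliminates x²+y² and gives linear equations (the radical axes):
285.8 x + 162.0 y = 12419.27
26.6 x + 55.2 y = 4130.97
Solving the 2×2 system: x ≈ 1.4, y ≈ 74.2 km.
Check against A (with the unrounded x, y): √((x + 105.9)²+(y + 19.0)²) = 142.11 ≈ 142.12 km. ✓

1.4 km east, 74.2 km north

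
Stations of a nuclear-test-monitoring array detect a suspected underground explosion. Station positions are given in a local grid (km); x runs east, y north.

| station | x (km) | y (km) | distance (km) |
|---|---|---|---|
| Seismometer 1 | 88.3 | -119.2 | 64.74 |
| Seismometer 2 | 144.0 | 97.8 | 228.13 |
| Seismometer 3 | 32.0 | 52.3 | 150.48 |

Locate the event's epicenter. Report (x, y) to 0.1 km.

x ≈ 27.1 km, y ≈ -98.1 km

Circle about each station: (x − 88.3)² + (y + 119.2)² = 64.74²; (x − 144.0)² + (y − 97.8)² = 228.13²; (x − 32.0)² + (y − 52.3)² = 150.48².
Subtracting pairs of circle equations eliminates x²+y² and gives linear equations (the radical axes):
111.4 x + 434.0 y = -39556.72
-112.6 x + 343.0 y = -36699.20
Solving the 2×2 system: x ≈ 27.1, y ≈ -98.1 km.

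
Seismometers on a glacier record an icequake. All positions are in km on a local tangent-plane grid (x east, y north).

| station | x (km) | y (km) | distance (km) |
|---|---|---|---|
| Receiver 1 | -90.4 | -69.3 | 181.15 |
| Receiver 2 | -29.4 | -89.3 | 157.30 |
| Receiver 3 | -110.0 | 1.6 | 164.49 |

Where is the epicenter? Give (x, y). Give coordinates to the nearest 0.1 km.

(47.9, 47.7)

Circle about each station: (x + 90.4)² + (y + 69.3)² = 181.15²; (x + 29.4)² + (y + 89.3)² = 157.30²; (x + 110.0)² + (y − 1.6)² = 164.49².
Subtracting the Receiver 1 equation from the Receiver 2 and Receiver 3 equations removes the quadratic terms:
122.0 x − 40.0 y = 3936.23
-39.2 x + 141.8 y = 4886.27
Solving the 2×2 system: x ≈ 47.9, y ≈ 47.7 km.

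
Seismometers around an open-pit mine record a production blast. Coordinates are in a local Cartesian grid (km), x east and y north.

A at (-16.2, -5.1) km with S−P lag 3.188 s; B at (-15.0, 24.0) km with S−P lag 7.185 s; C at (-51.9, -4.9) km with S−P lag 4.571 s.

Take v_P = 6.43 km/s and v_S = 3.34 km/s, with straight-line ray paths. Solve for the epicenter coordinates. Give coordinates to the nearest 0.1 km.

x ≈ -26.9 km, y ≈ -24.5 km

Distance from S−P lag: d = Δt · v_P v_S / (v_P − v_S) = Δt · (6.43·3.34)/(6.43−3.34) ≈ 6.9502·Δt.
So d_A = 22.16, d_B = 49.94, d_C = 31.77 km.
Circle about each station: (x + 16.2)² + (y + 5.1)² = 22.16²; (x + 15.0)² + (y − 24.0)² = 49.94²; (x + 51.9)² + (y + 4.9)² = 31.77².
Subtracting the A equation from the B and C equations removes the quadratic terms:
2.4 x + 58.2 y = -1490.39
-71.4 x + 0.4 y = 1910.90
Solving the 2×2 system: x ≈ -26.9, y ≈ -24.5 km.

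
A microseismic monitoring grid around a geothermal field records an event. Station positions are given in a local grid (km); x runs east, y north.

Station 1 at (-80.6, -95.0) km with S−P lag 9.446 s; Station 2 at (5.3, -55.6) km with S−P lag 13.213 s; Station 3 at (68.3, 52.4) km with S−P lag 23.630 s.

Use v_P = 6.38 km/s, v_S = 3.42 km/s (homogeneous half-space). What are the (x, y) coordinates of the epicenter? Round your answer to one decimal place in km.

Distance from S−P lag: d = Δt · v_P v_S / (v_P − v_S) = Δt · (6.38·3.42)/(6.38−3.42) ≈ 7.3715·Δt.
So d_Station 1 = 69.63, d_Station 2 = 97.40, d_Station 3 = 174.19 km.
Circle about each station: (x + 80.6)² + (y + 95.0)² = 69.63²; (x − 5.3)² + (y + 55.6)² = 97.40²; (x − 68.3)² + (y − 52.4)² = 174.19².
Subtracting pairs of circle equations eliminates x²+y² and gives linear equations (the radical axes):
171.8 x + 78.8 y = -17040.33
297.8 x + 294.8 y = -33604.53
Solving the 2×2 system: x ≈ -87.4, y ≈ -25.7 km.

-87.4 km east, -25.7 km north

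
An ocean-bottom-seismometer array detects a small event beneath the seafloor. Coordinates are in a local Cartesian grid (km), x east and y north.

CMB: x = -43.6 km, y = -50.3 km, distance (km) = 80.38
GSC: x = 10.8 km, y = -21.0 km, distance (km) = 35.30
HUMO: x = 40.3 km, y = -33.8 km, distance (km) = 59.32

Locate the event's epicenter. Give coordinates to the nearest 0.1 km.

Circle about each station: (x + 43.6)² + (y + 50.3)² = 80.38²; (x − 10.8)² + (y + 21.0)² = 35.30²; (x − 40.3)² + (y + 33.8)² = 59.32².
Subtracting pairs of circle equations eliminates x²+y² and gives linear equations (the radical axes):
108.8 x + 58.6 y = 1341.44
167.8 x + 33.0 y = 1277.56
Solving the 2×2 system: x ≈ 4.9, y ≈ 13.8 km.

(4.9, 13.8)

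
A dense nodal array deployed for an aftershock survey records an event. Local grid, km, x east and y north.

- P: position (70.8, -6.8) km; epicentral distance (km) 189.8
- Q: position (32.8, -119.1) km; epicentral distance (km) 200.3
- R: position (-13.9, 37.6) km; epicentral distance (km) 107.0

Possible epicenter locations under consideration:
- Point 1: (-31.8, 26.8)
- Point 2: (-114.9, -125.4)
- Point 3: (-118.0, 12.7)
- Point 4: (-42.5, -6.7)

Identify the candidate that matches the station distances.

Point 3

For each candidate, compare |candidate − station| to the reported distance:
Point 1: residuals P 81.8, Q 40.7, R 86.1 → max 86.1 km
Point 2: residuals P 30.5, Q 52.5, R 84.8 → max 84.8 km
Point 3: residuals P 0.0, Q 0.0, R 0.0 → max 0.0 km
Point 4: residuals P 76.5, Q 65.0, R 54.3 → max 76.5 km
Only Point 3 has all residuals ≈ 0.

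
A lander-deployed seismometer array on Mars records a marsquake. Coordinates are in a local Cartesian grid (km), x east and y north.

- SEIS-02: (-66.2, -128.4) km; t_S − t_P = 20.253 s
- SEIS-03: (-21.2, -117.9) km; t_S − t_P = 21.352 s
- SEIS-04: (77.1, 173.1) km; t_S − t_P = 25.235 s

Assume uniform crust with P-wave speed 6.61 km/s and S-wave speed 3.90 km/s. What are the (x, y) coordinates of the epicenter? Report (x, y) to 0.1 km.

Distance from S−P lag: d = Δt · v_P v_S / (v_P − v_S) = Δt · (6.61·3.90)/(6.61−3.90) ≈ 9.5125·Δt.
So d_SEIS-02 = 192.66, d_SEIS-03 = 203.11, d_SEIS-04 = 240.05 km.
Circle about each station: (x + 66.2)² + (y + 128.4)² = 192.66²; (x + 21.2)² + (y + 117.9)² = 203.11²; (x − 77.1)² + (y − 173.1)² = 240.05².
Subtracting pairs of circle equations eliminates x²+y² and gives linear equations (the radical axes):
90.0 x + 21.0 y = -10654.95
286.6 x + 603.0 y = -5467.11
Solving the 2×2 system: x ≈ -130.8, y ≈ 53.1 km.

x ≈ -130.8 km, y ≈ 53.1 km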